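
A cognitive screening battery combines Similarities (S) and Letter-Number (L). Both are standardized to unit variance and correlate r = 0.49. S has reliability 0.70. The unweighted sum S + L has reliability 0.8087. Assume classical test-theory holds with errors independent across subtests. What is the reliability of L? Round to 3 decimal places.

0.730

Var(S+L) = 2 + 2·0.49 = 2.980.
True-score variance = ρ_S + ρ_L + 2·0.49, so 0.8087 = (0.70 + ρ_L + 0.98) / 2.980.
ρ_L = 0.8087·2.980 − 0.70 − 0.98 = 0.730.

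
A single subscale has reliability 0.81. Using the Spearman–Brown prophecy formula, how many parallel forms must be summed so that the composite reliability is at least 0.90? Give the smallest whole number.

k ≥ ρ*(1−ρ₁)/(ρ₁(1−ρ*)) = 0.90·0.19 / (0.81·0.10) = 2.111.
Smallest integer k = 3.

3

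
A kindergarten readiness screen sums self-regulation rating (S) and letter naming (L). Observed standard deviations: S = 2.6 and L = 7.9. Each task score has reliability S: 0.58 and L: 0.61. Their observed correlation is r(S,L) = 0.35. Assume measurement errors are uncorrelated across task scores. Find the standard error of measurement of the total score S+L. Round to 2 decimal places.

5.21

Var(total) = 69.17 + 14.378 = 83.548.
True-score variance = 41.9909 + 14.378 = 56.3689, so reliability = 0.6747.
Error variance = 83.548 − 56.3689 = 27.1791; SEM = √27.1791 = 5.21.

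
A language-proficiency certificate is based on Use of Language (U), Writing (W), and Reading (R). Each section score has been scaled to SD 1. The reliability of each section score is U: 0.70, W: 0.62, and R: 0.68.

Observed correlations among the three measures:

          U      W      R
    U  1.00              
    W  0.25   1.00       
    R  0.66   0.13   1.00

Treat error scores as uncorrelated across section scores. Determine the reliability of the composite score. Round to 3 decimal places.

0.803

Var(U+W+R) = 3 + 2·[0.25 + 0.66 + 0.13] = 3 + 2.08 = 5.08.
Because errors are independent across components, Cov(Tᵢ,Tⱼ) = Cov(Xᵢ,Xⱼ); the off-diagonal part of the true-score variance is the same as above.
True-score variance = [0.70 + 0.62 + 0.68] + 2.08 = 2 + 2.08 = 4.08.
Reliability = 4.08 / 5.08 = 0.803.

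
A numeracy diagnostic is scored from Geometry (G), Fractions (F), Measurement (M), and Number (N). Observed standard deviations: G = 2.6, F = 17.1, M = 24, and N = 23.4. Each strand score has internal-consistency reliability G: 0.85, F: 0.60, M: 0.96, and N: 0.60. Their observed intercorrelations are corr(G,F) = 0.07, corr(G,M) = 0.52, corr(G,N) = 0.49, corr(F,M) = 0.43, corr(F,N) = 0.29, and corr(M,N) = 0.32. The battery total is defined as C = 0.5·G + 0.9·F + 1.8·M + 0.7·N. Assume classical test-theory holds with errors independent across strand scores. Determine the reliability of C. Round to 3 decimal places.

Var(C) = 0.5²·2.6² + 0.9²·17.1² + 1.8²·24² + 0.7²·23.4² + 2·[0.45·2.6·17.1·0.07 + 0.9·2.6·24·0.52 + 0.35·2.6·23.4·0.49 + 1.62·17.1·24·0.43 + 0.63·17.1·23.4·0.29 + 1.26·24·23.4·0.32] = 2373.09 + 1252.93 = 3626.02.
With uncorrelated errors the cross-covariances are all true-score covariance, so they carry over unchanged; only the diagonal terms shrink to ρᵢσᵢ².
True-score variance = [0.5²·2.6²·0.85 + 0.9²·17.1²·0.60 + 1.8²·24²·0.96 + 0.7²·23.4²·0.60] + 1252.93 = 2096.12 + 1252.93 = 3349.05.
Reliability = 3349.05 / 3626.02 = 0.924.

0.924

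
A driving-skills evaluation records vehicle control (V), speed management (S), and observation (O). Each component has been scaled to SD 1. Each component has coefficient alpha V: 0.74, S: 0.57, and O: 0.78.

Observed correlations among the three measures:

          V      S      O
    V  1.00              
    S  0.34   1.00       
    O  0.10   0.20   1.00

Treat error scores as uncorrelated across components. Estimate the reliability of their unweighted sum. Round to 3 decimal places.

0.787

Var(V+S+O) = 3 + 2·[0.34 + 0.10 + 0.20] = 3 + 1.28 = 4.28.
Because errors are independent across components, Cov(Tᵢ,Tⱼ) = Cov(Xᵢ,Xⱼ); the off-diagonal part of the true-score variance is the same as above.
True-score variance = [0.74 + 0.57 + 0.78] + 1.28 = 2.09 + 1.28 = 3.37.
Reliability = 3.37 / 4.28 = 0.787.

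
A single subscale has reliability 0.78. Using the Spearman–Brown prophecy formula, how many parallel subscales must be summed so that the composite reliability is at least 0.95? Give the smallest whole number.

k ≥ ρ*(1−ρ₁)/(ρ₁(1−ρ*)) = 0.95·0.22 / (0.78·0.05) = 5.359.
Smallest integer k = 6.

6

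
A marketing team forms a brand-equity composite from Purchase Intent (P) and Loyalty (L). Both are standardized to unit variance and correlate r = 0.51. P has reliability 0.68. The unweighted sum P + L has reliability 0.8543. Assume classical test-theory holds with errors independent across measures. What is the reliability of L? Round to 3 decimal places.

Var(P+L) = 2 + 2·0.51 = 3.020.
True-score variance = ρ_P + ρ_L + 2·0.51, so 0.8543 = (0.68 + ρ_L + 1.02) / 3.020.
ρ_L = 0.8543·3.020 − 0.68 − 1.02 = 0.880.

0.880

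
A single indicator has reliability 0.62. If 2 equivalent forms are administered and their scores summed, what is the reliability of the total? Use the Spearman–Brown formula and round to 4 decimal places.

0.7654

ρ_k = kρ / (1 + (k−1)ρ) = 2·0.62 / (1 + 1·0.62) = 1.240 / 1.620 = 0.7654.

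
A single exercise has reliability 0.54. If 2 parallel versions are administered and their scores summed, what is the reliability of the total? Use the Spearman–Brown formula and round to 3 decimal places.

0.701

ρ_k = kρ / (1 + (k−1)ρ) = 2·0.54 / (1 + 1·0.54) = 1.080 / 1.540 = 0.701.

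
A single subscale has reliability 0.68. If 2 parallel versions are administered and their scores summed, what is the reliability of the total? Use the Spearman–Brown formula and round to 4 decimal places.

ρ_k = kρ / (1 + (k−1)ρ) = 2·0.68 / (1 + 1·0.68) = 1.360 / 1.680 = 0.8095.

0.8095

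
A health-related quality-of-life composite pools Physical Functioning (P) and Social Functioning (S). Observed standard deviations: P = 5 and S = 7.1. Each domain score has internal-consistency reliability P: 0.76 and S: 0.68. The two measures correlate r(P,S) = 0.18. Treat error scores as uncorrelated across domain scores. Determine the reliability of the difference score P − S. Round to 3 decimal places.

0.647

Var(P−S) = 5² + 7.1² − 2·5·7.1·0.18 = 75.41 − 12.78 = 62.63.
Because errors are independent across components, Cov(Tᵢ,Tⱼ) = Cov(Xᵢ,Xⱼ); the off-diagonal part of the true-score variance is the same as above.
True-score variance = [5²·0.76 + 7.1²·0.68] − 12.78 = 53.2788 − 12.78 = 40.4988.
Reliability = 40.4988 / 62.63 = 0.647.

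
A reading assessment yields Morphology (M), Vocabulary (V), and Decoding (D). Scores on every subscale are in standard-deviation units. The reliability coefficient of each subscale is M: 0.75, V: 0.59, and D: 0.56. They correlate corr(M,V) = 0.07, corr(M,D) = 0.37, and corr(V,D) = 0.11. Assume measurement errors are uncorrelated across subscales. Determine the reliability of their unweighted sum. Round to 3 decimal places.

Var(M+V+D) = 3 + 2·[0.07 + 0.37 + 0.11] = 3 + 1.1 = 4.1.
With uncorrelated errors the cross-covariances are all true-score covariance, so they carry over unchanged; only the diagonal terms shrink to ρᵢσᵢ².
True-score variance = [0.75 + 0.59 + 0.56] + 1.1 = 1.9 + 1.1 = 3.
Reliability = 3 / 4.1 = 0.732.

0.732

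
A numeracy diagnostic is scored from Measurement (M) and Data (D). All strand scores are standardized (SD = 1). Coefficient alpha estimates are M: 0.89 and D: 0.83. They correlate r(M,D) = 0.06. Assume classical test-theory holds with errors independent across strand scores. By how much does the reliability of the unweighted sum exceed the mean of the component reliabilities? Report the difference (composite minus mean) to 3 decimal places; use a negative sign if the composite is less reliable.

Var(sum) = 2 + 0.12 = 2.12; true-score variance = 1.72 + 0.12 = 1.84; composite reliability = 0.8679.
Mean component reliability = 0.8600.
Difference = 0.8679 − 0.8600 = 0.008.

0.008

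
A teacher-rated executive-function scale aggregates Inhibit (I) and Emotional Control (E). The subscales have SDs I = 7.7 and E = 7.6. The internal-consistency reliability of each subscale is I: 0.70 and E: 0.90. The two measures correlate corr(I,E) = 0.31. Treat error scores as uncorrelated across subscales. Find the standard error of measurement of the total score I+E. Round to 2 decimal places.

4.85

Var(total) = 117.05 + 36.2824 = 153.332.
True-score variance = 93.487 + 36.2824 = 129.769, so reliability = 0.8463.
Error variance = 153.332 − 129.769 = 23.563; SEM = √23.563 = 4.85.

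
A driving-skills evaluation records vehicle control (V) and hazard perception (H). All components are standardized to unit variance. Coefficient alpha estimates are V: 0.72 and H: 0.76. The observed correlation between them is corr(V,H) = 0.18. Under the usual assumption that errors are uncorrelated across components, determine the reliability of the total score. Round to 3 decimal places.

0.780

Var(V+H) = 2 + 2·[0.18] = 2 + 0.36 = 2.36.
Under uncorrelated errors the observed covariances equal the true-score covariances, so only the own-variance terms attenuate.
True-score variance = [0.72 + 0.76] + 0.36 = 1.48 + 0.36 = 1.84.
Reliability = 1.84 / 2.36 = 0.780.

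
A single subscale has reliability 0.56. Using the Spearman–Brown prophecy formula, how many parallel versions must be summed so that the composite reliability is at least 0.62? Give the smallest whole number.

k ≥ ρ*(1−ρ₁)/(ρ₁(1−ρ*)) = 0.62·0.44 / (0.56·0.38) = 1.282.
Smallest integer k = 2.

2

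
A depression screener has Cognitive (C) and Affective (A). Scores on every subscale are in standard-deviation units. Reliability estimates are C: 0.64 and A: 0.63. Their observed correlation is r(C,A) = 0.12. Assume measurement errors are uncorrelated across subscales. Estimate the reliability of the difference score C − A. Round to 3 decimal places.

Var(C−A) = 1 + 1 − 2·0.12 = 2 − 0.24 = 1.76.
Because errors are independent across components, Cov(Tᵢ,Tⱼ) = Cov(Xᵢ,Xⱼ); the off-diagonal part of the true-score variance is the same as above.
True-score variance = [0.64 + 0.63] − 0.24 = 1.27 − 0.24 = 1.03.
Reliability = 1.03 / 1.76 = 0.585.

0.585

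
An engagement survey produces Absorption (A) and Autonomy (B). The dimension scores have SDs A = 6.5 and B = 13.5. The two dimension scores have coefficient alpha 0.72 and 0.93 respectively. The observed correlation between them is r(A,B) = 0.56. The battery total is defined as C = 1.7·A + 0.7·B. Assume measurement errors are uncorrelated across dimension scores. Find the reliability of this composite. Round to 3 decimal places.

0.877

Var(C) = 1.7²·6.5² + 0.7²·13.5² + 2·[1.19·6.5·13.5·0.56] = 211.405 + 116.953 = 328.358.
Because errors are independent across components, Cov(Tᵢ,Tⱼ) = Cov(Xᵢ,Xⱼ); the off-diagonal part of the true-score variance is the same as above.
True-score variance = [1.7²·6.5²·0.72 + 0.7²·13.5²·0.93] + 116.953 = 170.965 + 116.953 = 287.918.
Reliability = 287.918 / 328.358 = 0.877.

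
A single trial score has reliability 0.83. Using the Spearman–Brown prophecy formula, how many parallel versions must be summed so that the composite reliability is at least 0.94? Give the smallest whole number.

k ≥ ρ*(1−ρ₁)/(ρ₁(1−ρ*)) = 0.94·0.17 / (0.83·0.06) = 3.209.
Smallest integer k = 4.

4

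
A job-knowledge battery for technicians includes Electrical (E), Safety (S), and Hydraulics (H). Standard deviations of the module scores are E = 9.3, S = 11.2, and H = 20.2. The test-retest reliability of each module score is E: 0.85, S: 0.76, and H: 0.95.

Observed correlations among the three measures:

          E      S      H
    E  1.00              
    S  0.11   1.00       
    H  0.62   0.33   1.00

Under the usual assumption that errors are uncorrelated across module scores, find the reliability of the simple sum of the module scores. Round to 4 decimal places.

Var(E+S+H) = 9.3² + 11.2² + 20.2² + 2·[9.3·11.2·0.11 + 9.3·20.2·0.62 + 11.2·20.2·0.33] = 619.97 + 405.18 = 1025.15.
Under uncorrelated errors the observed covariances equal the true-score covariances, so only the own-variance terms attenuate.
True-score variance = [9.3²·0.85 + 11.2²·0.76 + 20.2²·0.95] + 405.18 = 556.489 + 405.18 = 961.669.
Reliability = 961.669 / 1025.15 = 0.9381.

0.9381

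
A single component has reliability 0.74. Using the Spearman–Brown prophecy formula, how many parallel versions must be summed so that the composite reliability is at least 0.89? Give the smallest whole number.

k ≥ ρ*(1−ρ₁)/(ρ₁(1−ρ*)) = 0.89·0.26 / (0.74·0.11) = 2.843.
Smallest integer k = 3.

3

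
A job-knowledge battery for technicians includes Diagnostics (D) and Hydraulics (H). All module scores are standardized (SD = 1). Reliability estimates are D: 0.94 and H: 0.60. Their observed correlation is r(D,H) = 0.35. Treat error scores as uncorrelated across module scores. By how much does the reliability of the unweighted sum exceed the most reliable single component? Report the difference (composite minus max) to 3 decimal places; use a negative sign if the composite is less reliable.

Var(sum) = 2 + 0.7 = 2.7; true-score variance = 1.54 + 0.7 = 2.24; composite reliability = 0.8296.
Max component reliability = 0.9400.
Difference = 0.8296 − 0.9400 = -0.110.

-0.110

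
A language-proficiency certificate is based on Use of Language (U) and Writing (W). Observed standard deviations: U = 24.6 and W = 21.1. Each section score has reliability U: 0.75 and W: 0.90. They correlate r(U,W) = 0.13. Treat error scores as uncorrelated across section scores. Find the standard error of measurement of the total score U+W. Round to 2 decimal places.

Var(total) = 1050.37 + 134.956 = 1185.33.
True-score variance = 854.559 + 134.956 = 989.515, so reliability = 0.8348.
Error variance = 1185.33 − 989.515 = 195.811; SEM = √195.811 = 13.99.

13.99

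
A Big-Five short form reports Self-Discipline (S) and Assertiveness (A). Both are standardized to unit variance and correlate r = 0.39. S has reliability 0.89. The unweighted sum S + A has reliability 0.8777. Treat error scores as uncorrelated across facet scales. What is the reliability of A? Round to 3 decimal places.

Var(S+A) = 2 + 2·0.39 = 2.780.
True-score variance = ρ_S + ρ_A + 2·0.39, so 0.8777 = (0.89 + ρ_A + 0.78) / 2.780.
ρ_A = 0.8777·2.780 − 0.89 − 0.78 = 0.770.

0.770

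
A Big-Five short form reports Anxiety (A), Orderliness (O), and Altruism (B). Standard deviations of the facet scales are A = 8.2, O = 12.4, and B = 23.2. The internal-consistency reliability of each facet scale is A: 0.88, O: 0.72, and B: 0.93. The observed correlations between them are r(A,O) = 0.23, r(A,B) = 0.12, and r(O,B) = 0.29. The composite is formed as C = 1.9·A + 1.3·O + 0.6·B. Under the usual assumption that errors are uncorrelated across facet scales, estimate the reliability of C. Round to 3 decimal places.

Var(C) = 1.9²·8.2² + 1.3²·12.4² + 0.6²·23.2² + 2·[2.47·8.2·12.4·0.23 + 1.14·8.2·23.2·0.12 + 0.78·12.4·23.2·0.29] = 696.357 + 297.725 = 994.082.
With uncorrelated errors the cross-covariances are all true-score covariance, so they carry over unchanged; only the diagonal terms shrink to ρᵢσᵢ².
True-score variance = [1.9²·8.2²·0.88 + 1.3²·12.4²·0.72 + 0.6²·23.2²·0.93] + 297.725 = 580.906 + 297.725 = 878.631.
Reliability = 878.631 / 994.082 = 0.884.

0.884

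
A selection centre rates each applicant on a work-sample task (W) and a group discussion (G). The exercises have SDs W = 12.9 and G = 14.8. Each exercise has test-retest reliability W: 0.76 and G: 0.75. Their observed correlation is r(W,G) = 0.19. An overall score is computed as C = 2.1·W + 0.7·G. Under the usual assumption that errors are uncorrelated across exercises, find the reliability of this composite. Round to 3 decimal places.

Var(C) = 2.1²·12.9² + 0.7²·14.8² + 2·[1.47·12.9·14.8·0.19] = 841.198 + 106.648 = 947.846.
With uncorrelated errors the cross-covariances are all true-score covariance, so they carry over unchanged; only the diagonal terms shrink to ρᵢσᵢ².
True-score variance = [2.1²·12.9²·0.76 + 0.7²·14.8²·0.75] + 106.648 = 638.237 + 106.648 = 744.885.
Reliability = 744.885 / 947.846 = 0.786.

0.786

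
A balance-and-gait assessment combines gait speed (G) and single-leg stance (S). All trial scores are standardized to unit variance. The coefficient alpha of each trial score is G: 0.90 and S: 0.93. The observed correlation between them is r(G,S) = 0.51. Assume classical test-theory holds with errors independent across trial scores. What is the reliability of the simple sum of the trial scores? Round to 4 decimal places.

0.9437

Var(G+S) = 2 + 2·[0.51] = 2 + 1.02 = 3.02.
Under uncorrelated errors the observed covariances equal the true-score covariances, so only the own-variance terms attenuate.
True-score variance = [0.90 + 0.93] + 1.02 = 1.83 + 1.02 = 2.85.
Reliability = 2.85 / 3.02 = 0.9437.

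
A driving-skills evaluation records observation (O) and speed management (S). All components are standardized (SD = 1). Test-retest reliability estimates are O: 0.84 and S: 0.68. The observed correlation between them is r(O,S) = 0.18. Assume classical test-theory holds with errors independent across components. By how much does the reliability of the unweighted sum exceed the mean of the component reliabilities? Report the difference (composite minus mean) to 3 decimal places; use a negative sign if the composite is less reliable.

0.037

Var(sum) = 2 + 0.36 = 2.36; true-score variance = 1.52 + 0.36 = 1.88; composite reliability = 0.7966.
Mean component reliability = 0.7600.
Difference = 0.7966 − 0.7600 = 0.037.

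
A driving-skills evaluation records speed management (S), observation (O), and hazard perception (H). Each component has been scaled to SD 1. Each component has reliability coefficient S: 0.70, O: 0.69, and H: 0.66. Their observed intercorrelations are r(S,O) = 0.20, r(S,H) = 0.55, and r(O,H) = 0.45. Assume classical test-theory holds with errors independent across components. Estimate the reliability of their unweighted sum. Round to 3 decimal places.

Var(S+O+H) = 3 + 2·[0.20 + 0.55 + 0.45] = 3 + 2.4 = 5.4.
Because errors are independent across components, Cov(Tᵢ,Tⱼ) = Cov(Xᵢ,Xⱼ); the off-diagonal part of the true-score variance is the same as above.
True-score variance = [0.70 + 0.69 + 0.66] + 2.4 = 2.05 + 2.4 = 4.45.
Reliability = 4.45 / 5.4 = 0.824.

0.824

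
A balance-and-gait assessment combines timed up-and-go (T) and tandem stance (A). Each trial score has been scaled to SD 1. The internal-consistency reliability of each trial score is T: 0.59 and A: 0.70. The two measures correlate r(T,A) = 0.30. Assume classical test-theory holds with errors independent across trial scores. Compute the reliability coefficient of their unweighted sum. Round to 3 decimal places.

Var(T+A) = 2 + 2·[0.30] = 2 + 0.6 = 2.6.
Under uncorrelated errors the observed covariances equal the true-score covariances, so only the own-variance terms attenuate.
True-score variance = [0.59 + 0.70] + 0.6 = 1.29 + 0.6 = 1.89.
Reliability = 1.89 / 2.6 = 0.727.

0.727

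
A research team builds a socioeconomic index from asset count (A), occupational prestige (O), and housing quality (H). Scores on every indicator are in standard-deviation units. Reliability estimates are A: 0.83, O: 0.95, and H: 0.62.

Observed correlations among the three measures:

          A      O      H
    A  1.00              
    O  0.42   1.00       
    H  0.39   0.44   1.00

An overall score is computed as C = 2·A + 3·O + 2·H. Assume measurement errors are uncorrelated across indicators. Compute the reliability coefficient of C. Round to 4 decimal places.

Var(C) = 2² + 3² + 2² + 2·[6·0.42 + 4·0.39 + 6·0.44] = 17 + 13.44 = 30.44.
Because errors are independent across components, Cov(Tᵢ,Tⱼ) = Cov(Xᵢ,Xⱼ); the off-diagonal part of the true-score variance is the same as above.
True-score variance = [2²·0.83 + 3²·0.95 + 2²·0.62] + 13.44 = 14.35 + 13.44 = 27.79.
Reliability = 27.79 / 30.44 = 0.9129.

0.9129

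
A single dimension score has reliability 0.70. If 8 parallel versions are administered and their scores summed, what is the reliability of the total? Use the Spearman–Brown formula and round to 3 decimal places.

ρ_k = kρ / (1 + (k−1)ρ) = 8·0.70 / (1 + 7·0.70) = 5.600 / 5.900 = 0.949.

0.949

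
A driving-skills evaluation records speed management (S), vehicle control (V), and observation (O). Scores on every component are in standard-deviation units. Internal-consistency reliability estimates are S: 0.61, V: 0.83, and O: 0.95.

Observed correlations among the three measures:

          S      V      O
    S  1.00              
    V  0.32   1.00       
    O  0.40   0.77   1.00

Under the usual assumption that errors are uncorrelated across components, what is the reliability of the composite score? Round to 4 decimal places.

Var(S+V+O) = 3 + 2·[0.32 + 0.40 + 0.77] = 3 + 2.98 = 5.98.
With uncorrelated errors the cross-covariances are all true-score covariance, so they carry over unchanged; only the diagonal terms shrink to ρᵢσᵢ².
True-score variance = [0.61 + 0.83 + 0.95] + 2.98 = 2.39 + 2.98 = 5.37.
Reliability = 5.37 / 5.98 = 0.8980.

0.8980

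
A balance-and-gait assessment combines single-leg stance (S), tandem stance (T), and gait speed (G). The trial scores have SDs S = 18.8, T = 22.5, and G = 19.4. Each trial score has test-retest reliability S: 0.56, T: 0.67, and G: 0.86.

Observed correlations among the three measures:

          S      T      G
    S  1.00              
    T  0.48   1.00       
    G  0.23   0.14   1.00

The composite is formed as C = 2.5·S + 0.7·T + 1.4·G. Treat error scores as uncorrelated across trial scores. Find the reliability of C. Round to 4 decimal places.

Var(C) = 2.5²·18.8² + 0.7²·22.5² + 1.4²·19.4² + 2·[1.75·18.8·22.5·0.48 + 3.5·18.8·19.4·0.23 + 0.98·22.5·19.4·0.14] = 3194.73 + 1417.61 = 4612.34.
With uncorrelated errors the cross-covariances are all true-score covariance, so they carry over unchanged; only the diagonal terms shrink to ρᵢσᵢ².
True-score variance = [2.5²·18.8²·0.56 + 0.7²·22.5²·0.67 + 1.4²·19.4²·0.86] + 1417.61 = 2037.63 + 1417.61 = 3455.25.
Reliability = 3455.25 / 4612.34 = 0.7491.

0.7491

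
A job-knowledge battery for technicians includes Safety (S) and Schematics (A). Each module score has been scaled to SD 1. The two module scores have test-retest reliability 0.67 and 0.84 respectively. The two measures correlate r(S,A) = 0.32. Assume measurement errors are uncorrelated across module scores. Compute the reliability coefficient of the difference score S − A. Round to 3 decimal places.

0.640

Var(S−A) = 1 + 1 − 2·0.32 = 2 − 0.64 = 1.36.
Because errors are independent across components, Cov(Tᵢ,Tⱼ) = Cov(Xᵢ,Xⱼ); the off-diagonal part of the true-score variance is the same as above.
True-score variance = [0.67 + 0.84] − 0.64 = 1.51 − 0.64 = 0.87.
Reliability = 0.87 / 1.36 = 0.640.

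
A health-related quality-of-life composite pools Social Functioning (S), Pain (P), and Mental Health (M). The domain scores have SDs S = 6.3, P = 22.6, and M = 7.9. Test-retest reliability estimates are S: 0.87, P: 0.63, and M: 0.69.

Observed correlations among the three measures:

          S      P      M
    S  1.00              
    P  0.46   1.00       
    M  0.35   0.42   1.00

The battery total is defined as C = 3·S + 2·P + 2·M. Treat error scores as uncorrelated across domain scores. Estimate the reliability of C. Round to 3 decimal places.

Var(C) = 3²·6.3² + 2²·22.6² + 2²·7.9² + 2·[6·6.3·22.6·0.46 + 6·6.3·7.9·0.35 + 4·22.6·7.9·0.42] = 2649.89 + 1594.87 = 4244.76.
With uncorrelated errors the cross-covariances are all true-score covariance, so they carry over unchanged; only the diagonal terms shrink to ρᵢσᵢ².
True-score variance = [3²·6.3²·0.87 + 2²·22.6²·0.63 + 2²·7.9²·0.69] + 1594.87 = 1770.14 + 1594.87 = 3365.01.
Reliability = 3365.01 / 4244.76 = 0.793.

0.793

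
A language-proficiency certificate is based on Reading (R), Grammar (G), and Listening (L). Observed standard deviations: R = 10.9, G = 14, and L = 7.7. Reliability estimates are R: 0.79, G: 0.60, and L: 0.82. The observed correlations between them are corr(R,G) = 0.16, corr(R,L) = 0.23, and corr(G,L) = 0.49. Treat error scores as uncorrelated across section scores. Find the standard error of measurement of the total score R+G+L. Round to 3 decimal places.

10.678

Var(total) = 374.1 + 193.084 = 567.184.
True-score variance = 260.078 + 193.084 = 453.161, so reliability = 0.7990.
Error variance = 567.184 − 453.161 = 114.022; SEM = √114.022 = 10.678.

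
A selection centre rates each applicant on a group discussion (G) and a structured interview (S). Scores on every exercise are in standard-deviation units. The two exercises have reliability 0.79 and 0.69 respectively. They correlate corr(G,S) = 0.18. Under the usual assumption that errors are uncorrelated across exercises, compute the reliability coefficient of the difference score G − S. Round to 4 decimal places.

Var(G−S) = 1 + 1 − 2·0.18 = 2 − 0.36 = 1.64.
Because errors are independent across components, Cov(Tᵢ,Tⱼ) = Cov(Xᵢ,Xⱼ); the off-diagonal part of the true-score variance is the same as above.
True-score variance = [0.79 + 0.69] − 0.36 = 1.48 − 0.36 = 1.12.
Reliability = 1.12 / 1.64 = 0.6829.

0.6829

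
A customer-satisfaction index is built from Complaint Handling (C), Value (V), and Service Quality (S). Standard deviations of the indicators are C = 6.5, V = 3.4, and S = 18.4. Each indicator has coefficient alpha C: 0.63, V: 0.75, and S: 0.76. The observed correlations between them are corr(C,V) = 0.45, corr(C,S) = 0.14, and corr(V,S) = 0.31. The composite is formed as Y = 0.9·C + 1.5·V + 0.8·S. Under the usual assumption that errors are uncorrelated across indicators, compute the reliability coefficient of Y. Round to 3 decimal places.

0.810

Var(Y) = 0.9²·6.5² + 1.5²·3.4² + 0.8²·18.4² + 2·[1.35·6.5·3.4·0.45 + 0.72·6.5·18.4·0.14 + 1.2·3.4·18.4·0.31] = 276.911 + 97.5075 = 374.418.
Under uncorrelated errors the observed covariances equal the true-score covariances, so only the own-variance terms attenuate.
True-score variance = [0.9²·6.5²·0.63 + 1.5²·3.4²·0.75 + 0.8²·18.4²·0.76] + 97.5075 = 205.743 + 97.5075 = 303.251.
Reliability = 303.251 / 374.418 = 0.810.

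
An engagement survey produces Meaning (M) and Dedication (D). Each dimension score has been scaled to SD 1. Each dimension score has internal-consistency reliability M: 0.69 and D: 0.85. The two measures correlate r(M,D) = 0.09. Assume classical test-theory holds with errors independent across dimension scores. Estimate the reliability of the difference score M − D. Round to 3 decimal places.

Var(M−D) = 1 + 1 − 2·0.09 = 2 − 0.18 = 1.82.
Under uncorrelated errors the observed covariances equal the true-score covariances, so only the own-variance terms attenuate.
True-score variance = [0.69 + 0.85] − 0.18 = 1.54 − 0.18 = 1.36.
Reliability = 1.36 / 1.82 = 0.747.

0.747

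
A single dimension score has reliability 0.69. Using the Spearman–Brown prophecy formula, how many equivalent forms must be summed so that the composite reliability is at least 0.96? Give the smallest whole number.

11

k ≥ ρ*(1−ρ₁)/(ρ₁(1−ρ*)) = 0.96·0.31 / (0.69·0.04) = 10.783.
Smallest integer k = 11.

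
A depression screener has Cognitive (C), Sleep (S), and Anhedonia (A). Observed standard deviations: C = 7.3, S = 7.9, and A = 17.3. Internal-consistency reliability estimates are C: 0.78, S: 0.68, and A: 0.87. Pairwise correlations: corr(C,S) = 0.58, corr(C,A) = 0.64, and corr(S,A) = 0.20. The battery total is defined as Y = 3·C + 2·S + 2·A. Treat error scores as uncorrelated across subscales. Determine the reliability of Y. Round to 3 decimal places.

0.903

Var(Y) = 3²·7.3² + 2²·7.9² + 2²·17.3² + 2·[6·7.3·7.9·0.58 + 6·7.3·17.3·0.64 + 4·7.9·17.3·0.20] = 1926.41 + 1589.96 = 3516.37.
With uncorrelated errors the cross-covariances are all true-score covariance, so they carry over unchanged; only the diagonal terms shrink to ρᵢσᵢ².
True-score variance = [3²·7.3²·0.78 + 2²·7.9²·0.68 + 2²·17.3²·0.87] + 1589.96 = 1585.38 + 1589.96 = 3175.34.
Reliability = 3175.34 / 3516.37 = 0.903.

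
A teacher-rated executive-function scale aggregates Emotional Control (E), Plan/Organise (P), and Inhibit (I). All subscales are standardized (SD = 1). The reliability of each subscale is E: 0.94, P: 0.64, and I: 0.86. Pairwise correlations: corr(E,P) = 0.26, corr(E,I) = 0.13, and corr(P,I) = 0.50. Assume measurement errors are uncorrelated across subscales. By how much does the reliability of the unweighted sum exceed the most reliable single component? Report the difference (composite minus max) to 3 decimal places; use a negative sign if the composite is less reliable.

-0.057

Var(sum) = 3 + 1.78 = 4.78; true-score variance = 2.44 + 1.78 = 4.22; composite reliability = 0.8828.
Max component reliability = 0.9400.
Difference = 0.8828 − 0.9400 = -0.057.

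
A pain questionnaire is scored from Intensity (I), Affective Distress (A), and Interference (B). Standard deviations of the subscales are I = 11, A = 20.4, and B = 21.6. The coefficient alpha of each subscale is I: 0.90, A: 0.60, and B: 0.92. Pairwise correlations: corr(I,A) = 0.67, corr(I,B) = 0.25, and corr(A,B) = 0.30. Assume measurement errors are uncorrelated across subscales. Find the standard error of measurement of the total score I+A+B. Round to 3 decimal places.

14.693

Var(total) = 1003.72 + 683.88 = 1687.6.
True-score variance = 787.831 + 683.88 = 1471.71, so reliability = 0.8721.
Error variance = 1687.6 − 1471.71 = 215.889; SEM = √215.889 = 14.693.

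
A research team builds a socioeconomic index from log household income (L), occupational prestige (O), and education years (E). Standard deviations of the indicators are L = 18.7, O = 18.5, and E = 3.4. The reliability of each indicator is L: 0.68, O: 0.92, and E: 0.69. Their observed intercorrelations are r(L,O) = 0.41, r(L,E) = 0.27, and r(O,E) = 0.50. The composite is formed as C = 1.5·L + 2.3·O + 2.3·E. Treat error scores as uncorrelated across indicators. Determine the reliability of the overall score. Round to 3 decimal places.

0.898

Var(C) = 1.5²·18.7² + 2.3²·18.5² + 2.3²·3.4² + 2·[3.45·18.7·18.5·0.41 + 3.45·18.7·3.4·0.27 + 5.29·18.5·3.4·0.50] = 2658.46 + 1429.88 = 4088.34.
Under uncorrelated errors the observed covariances equal the true-score covariances, so only the own-variance terms attenuate.
True-score variance = [1.5²·18.7²·0.68 + 2.3²·18.5²·0.92 + 2.3²·3.4²·0.69] + 1429.88 = 2242.88 + 1429.88 = 3672.77.
Reliability = 3672.77 / 4088.34 = 0.898.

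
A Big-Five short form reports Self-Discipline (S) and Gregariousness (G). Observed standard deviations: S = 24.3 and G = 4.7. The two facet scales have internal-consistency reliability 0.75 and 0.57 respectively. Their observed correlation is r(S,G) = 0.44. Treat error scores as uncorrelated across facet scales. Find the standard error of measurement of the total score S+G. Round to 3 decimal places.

12.535

Var(total) = 612.58 + 100.505 = 713.085.
True-score variance = 455.459 + 100.505 = 555.964, so reliability = 0.7797.
Error variance = 713.085 − 555.964 = 157.121; SEM = √157.121 = 12.535.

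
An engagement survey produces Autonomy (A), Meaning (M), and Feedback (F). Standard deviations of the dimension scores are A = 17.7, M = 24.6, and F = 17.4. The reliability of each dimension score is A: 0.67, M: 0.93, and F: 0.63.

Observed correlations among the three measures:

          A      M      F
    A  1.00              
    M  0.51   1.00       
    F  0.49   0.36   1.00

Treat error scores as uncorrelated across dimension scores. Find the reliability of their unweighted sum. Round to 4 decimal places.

Var(A+M+F) = 17.7² + 24.6² + 17.4² + 2·[17.7·24.6·0.51 + 17.7·17.4·0.49 + 24.6·17.4·0.36] = 1221.21 + 1054.14 = 2275.35.
With uncorrelated errors the cross-covariances are all true-score covariance, so they carry over unchanged; only the diagonal terms shrink to ρᵢσᵢ².
True-score variance = [17.7²·0.67 + 24.6²·0.93 + 17.4²·0.63] + 1054.14 = 963.442 + 1054.14 = 2017.58.
Reliability = 2017.58 / 2275.35 = 0.8867.

0.8867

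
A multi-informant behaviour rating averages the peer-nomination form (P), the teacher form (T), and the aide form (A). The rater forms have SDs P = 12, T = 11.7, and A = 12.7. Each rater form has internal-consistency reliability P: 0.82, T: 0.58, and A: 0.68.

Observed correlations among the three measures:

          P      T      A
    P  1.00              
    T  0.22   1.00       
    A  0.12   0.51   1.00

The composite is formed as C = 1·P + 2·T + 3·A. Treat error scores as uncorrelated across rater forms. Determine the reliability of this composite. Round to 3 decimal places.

0.781

Var(C) = 12² + 2²·11.7² + 3²·12.7² + 2·[2·12·11.7·0.22 + 3·12·12.7·0.12 + 6·11.7·12.7·0.51] = 2143.17 + 1142.65 = 3285.82.
With uncorrelated errors the cross-covariances are all true-score covariance, so they carry over unchanged; only the diagonal terms shrink to ρᵢσᵢ².
True-score variance = [12²·0.82 + 2²·11.7²·0.58 + 3²·12.7²·0.68] + 1142.65 = 1422.76 + 1142.65 = 2565.41.
Reliability = 2565.41 / 3285.82 = 0.781.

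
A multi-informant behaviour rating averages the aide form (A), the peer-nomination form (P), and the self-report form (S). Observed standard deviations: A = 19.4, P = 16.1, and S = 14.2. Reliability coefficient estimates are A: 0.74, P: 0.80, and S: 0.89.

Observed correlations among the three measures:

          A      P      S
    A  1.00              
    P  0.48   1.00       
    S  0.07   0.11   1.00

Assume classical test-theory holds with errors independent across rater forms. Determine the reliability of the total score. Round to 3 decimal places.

0.860

Var(A+P+S) = 19.4² + 16.1² + 14.2² + 2·[19.4·16.1·0.48 + 19.4·14.2·0.07 + 16.1·14.2·0.11] = 837.21 + 388.71 = 1225.92.
With uncorrelated errors the cross-covariances are all true-score covariance, so they carry over unchanged; only the diagonal terms shrink to ρᵢσᵢ².
True-score variance = [19.4²·0.74 + 16.1²·0.80 + 14.2²·0.89] + 388.71 = 665.334 + 388.71 = 1054.04.
Reliability = 1054.04 / 1225.92 = 0.860.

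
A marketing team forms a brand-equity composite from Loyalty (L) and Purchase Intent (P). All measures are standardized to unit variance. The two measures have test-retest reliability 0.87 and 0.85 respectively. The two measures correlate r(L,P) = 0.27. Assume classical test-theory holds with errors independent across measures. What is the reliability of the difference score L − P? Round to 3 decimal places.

0.808

Var(L−P) = 1 + 1 − 2·0.27 = 2 − 0.54 = 1.46.
Under uncorrelated errors the observed covariances equal the true-score covariances, so only the own-variance terms attenuate.
True-score variance = [0.87 + 0.85] − 0.54 = 1.72 − 0.54 = 1.18.
Reliability = 1.18 / 1.46 = 0.808.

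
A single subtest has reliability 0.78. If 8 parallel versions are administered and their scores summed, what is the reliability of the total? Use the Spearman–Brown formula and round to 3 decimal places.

0.966

ρ_k = kρ / (1 + (k−1)ρ) = 8·0.78 / (1 + 7·0.78) = 6.240 / 6.460 = 0.966.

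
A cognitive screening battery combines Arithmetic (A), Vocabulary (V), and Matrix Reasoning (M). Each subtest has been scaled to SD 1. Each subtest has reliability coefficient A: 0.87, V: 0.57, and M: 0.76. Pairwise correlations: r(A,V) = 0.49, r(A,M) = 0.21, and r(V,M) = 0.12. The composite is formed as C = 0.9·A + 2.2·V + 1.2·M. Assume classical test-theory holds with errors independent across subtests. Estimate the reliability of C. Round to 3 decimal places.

0.750

Var(C) = 0.9² + 2.2² + 1.2² + 2·[1.98·0.49 + 1.08·0.21 + 2.64·0.12] = 7.09 + 3.0276 = 10.1176.
Under uncorrelated errors the observed covariances equal the true-score covariances, so only the own-variance terms attenuate.
True-score variance = [0.9²·0.87 + 2.2²·0.57 + 1.2²·0.76] + 3.0276 = 4.5579 + 3.0276 = 7.5855.
Reliability = 7.5855 / 10.1176 = 0.750.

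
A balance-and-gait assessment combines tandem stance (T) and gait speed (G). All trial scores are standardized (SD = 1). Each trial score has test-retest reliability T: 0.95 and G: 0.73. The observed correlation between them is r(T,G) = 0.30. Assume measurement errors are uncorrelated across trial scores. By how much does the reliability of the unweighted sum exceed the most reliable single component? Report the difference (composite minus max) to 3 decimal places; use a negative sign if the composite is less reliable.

-0.073

Var(sum) = 2 + 0.6 = 2.6; true-score variance = 1.68 + 0.6 = 2.28; composite reliability = 0.8769.
Max component reliability = 0.9500.
Difference = 0.8769 − 0.9500 = -0.073.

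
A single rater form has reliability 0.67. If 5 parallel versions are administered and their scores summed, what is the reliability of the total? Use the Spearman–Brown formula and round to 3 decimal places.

0.910

ρ_k = kρ / (1 + (k−1)ρ) = 5·0.67 / (1 + 4·0.67) = 3.350 / 3.680 = 0.910.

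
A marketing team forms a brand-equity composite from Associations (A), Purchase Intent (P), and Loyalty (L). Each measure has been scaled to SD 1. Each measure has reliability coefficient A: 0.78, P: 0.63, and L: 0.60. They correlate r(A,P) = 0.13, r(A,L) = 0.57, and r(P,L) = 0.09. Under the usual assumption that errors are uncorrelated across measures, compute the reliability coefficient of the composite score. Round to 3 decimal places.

0.784

Var(A+P+L) = 3 + 2·[0.13 + 0.57 + 0.09] = 3 + 1.58 = 4.58.
Under uncorrelated errors the observed covariances equal the true-score covariances, so only the own-variance terms attenuate.
True-score variance = [0.78 + 0.63 + 0.60] + 1.58 = 2.01 + 1.58 = 3.59.
Reliability = 3.59 / 4.58 = 0.784.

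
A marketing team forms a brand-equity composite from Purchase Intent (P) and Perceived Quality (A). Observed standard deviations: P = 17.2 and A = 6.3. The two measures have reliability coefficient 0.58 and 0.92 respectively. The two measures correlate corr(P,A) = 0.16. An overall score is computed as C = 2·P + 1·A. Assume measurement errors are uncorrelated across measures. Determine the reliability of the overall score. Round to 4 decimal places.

0.6130

Var(C) = 2²·17.2² + 6.3² + 2·[2·17.2·6.3·0.16] = 1223.05 + 69.3504 = 1292.4.
With uncorrelated errors the cross-covariances are all true-score covariance, so they carry over unchanged; only the diagonal terms shrink to ρᵢσᵢ².
True-score variance = [2²·17.2²·0.58 + 6.3²·0.92] + 69.3504 = 722.864 + 69.3504 = 792.214.
Reliability = 792.214 / 1292.4 = 0.6130.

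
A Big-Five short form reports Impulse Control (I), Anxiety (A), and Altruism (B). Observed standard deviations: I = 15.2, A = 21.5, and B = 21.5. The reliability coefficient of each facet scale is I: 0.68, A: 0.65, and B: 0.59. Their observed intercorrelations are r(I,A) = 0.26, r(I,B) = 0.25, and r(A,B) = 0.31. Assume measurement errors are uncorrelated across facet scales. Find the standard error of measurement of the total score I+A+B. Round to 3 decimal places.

Var(total) = 1155.54 + 619.931 = 1775.47.
True-score variance = 730.297 + 619.931 = 1350.23, so reliability = 0.7605.
Error variance = 1775.47 − 1350.23 = 425.243; SEM = √425.243 = 20.621.

20.621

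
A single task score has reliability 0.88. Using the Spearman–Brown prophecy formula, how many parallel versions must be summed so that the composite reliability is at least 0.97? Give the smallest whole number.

5

k ≥ ρ*(1−ρ₁)/(ρ₁(1−ρ*)) = 0.97·0.12 / (0.88·0.03) = 4.409.
Smallest integer k = 5.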